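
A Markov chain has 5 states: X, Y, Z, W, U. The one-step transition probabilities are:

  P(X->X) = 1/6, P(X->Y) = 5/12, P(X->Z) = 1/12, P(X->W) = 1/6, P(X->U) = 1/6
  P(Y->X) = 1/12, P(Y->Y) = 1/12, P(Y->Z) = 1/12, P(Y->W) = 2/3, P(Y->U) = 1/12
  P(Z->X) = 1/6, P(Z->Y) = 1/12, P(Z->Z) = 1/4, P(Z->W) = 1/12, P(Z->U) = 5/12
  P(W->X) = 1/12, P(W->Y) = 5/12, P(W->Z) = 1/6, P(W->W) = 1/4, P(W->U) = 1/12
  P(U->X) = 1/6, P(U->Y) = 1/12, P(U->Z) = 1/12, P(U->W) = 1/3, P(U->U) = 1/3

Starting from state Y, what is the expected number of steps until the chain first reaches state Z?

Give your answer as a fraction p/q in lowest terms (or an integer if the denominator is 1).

Answer: 9996/1171

Derivation:
Let h_i = expected steps to first reach Z from state i.
Boundary: h_Z = 0.
First-step equations for the other states:
  h_X = 1 + 1/6*h_X + 5/12*h_Y + 1/12*h_Z + 1/6*h_W + 1/6*h_U
  h_Y = 1 + 1/12*h_X + 1/12*h_Y + 1/12*h_Z + 2/3*h_W + 1/12*h_U
  h_W = 1 + 1/12*h_X + 5/12*h_Y + 1/6*h_Z + 1/4*h_W + 1/12*h_U
  h_U = 1 + 1/6*h_X + 1/12*h_Y + 1/12*h_Z + 1/3*h_W + 1/3*h_U

Substituting h_Z = 0 and rearranging gives the linear system (I - Q) h = 1:
  [5/6, -5/12, -1/6, -1/6] . (h_X, h_Y, h_W, h_U) = 1
  [-1/12, 11/12, -2/3, -1/12] . (h_X, h_Y, h_W, h_U) = 1
  [-1/12, -5/12, 3/4, -1/12] . (h_X, h_Y, h_W, h_U) = 1
  [-1/6, -1/12, -1/3, 2/3] . (h_X, h_Y, h_W, h_U) = 1

Solving yields:
  h_X = 10344/1171
  h_Y = 9996/1171
  h_W = 9408/1171
  h_U = 10296/1171

Starting state is Y, so the expected hitting time is h_Y = 9996/1171.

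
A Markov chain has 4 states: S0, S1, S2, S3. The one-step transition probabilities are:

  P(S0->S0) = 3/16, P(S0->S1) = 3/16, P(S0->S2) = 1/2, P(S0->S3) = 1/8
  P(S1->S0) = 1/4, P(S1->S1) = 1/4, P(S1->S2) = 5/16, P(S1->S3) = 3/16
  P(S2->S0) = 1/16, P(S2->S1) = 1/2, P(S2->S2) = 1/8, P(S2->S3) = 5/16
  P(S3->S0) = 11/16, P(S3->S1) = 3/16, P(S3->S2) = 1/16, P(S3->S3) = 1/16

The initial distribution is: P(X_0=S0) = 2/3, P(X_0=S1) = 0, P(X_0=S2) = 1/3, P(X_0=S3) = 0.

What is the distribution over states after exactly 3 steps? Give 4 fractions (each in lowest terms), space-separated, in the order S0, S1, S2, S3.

Answer: 575/2048 3407/12288 3289/12288 357/2048

Derivation:
Propagating the distribution step by step (d_{t+1} = d_t * P):
d_0 = (S0=2/3, S1=0, S2=1/3, S3=0)
  d_1[S0] = 2/3*3/16 + 0*1/4 + 1/3*1/16 + 0*11/16 = 7/48
  d_1[S1] = 2/3*3/16 + 0*1/4 + 1/3*1/2 + 0*3/16 = 7/24
  d_1[S2] = 2/3*1/2 + 0*5/16 + 1/3*1/8 + 0*1/16 = 3/8
  d_1[S3] = 2/3*1/8 + 0*3/16 + 1/3*5/16 + 0*1/16 = 3/16
d_1 = (S0=7/48, S1=7/24, S2=3/8, S3=3/16)
  d_2[S0] = 7/48*3/16 + 7/24*1/4 + 3/8*1/16 + 3/16*11/16 = 97/384
  d_2[S1] = 7/48*3/16 + 7/24*1/4 + 3/8*1/2 + 3/16*3/16 = 31/96
  d_2[S2] = 7/48*1/2 + 7/24*5/16 + 3/8*1/8 + 3/16*1/16 = 57/256
  d_2[S3] = 7/48*1/8 + 7/24*3/16 + 3/8*5/16 + 3/16*1/16 = 155/768
d_2 = (S0=97/384, S1=31/96, S2=57/256, S3=155/768)
  d_3[S0] = 97/384*3/16 + 31/96*1/4 + 57/256*1/16 + 155/768*11/16 = 575/2048
  d_3[S1] = 97/384*3/16 + 31/96*1/4 + 57/256*1/2 + 155/768*3/16 = 3407/12288
  d_3[S2] = 97/384*1/2 + 31/96*5/16 + 57/256*1/8 + 155/768*1/16 = 3289/12288
  d_3[S3] = 97/384*1/8 + 31/96*3/16 + 57/256*5/16 + 155/768*1/16 = 357/2048
d_3 = (S0=575/2048, S1=3407/12288, S2=3289/12288, S3=357/2048)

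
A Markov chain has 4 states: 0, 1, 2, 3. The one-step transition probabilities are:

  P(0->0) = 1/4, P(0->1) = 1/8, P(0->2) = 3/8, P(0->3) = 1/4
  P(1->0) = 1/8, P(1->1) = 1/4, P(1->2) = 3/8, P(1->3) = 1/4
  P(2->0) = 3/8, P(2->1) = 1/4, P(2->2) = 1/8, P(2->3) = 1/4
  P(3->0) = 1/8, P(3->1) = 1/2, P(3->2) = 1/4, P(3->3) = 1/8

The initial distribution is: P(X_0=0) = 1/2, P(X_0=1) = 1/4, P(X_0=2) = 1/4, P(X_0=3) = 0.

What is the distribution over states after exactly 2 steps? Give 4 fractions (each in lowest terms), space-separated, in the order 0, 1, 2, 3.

Propagating the distribution step by step (d_{t+1} = d_t * P):
d_0 = (0=1/2, 1=1/4, 2=1/4, 3=0)
  d_1[0] = 1/2*1/4 + 1/4*1/8 + 1/4*3/8 + 0*1/8 = 1/4
  d_1[1] = 1/2*1/8 + 1/4*1/4 + 1/4*1/4 + 0*1/2 = 3/16
  d_1[2] = 1/2*3/8 + 1/4*3/8 + 1/4*1/8 + 0*1/4 = 5/16
  d_1[3] = 1/2*1/4 + 1/4*1/4 + 1/4*1/4 + 0*1/8 = 1/4
d_1 = (0=1/4, 1=3/16, 2=5/16, 3=1/4)
  d_2[0] = 1/4*1/4 + 3/16*1/8 + 5/16*3/8 + 1/4*1/8 = 15/64
  d_2[1] = 1/4*1/8 + 3/16*1/4 + 5/16*1/4 + 1/4*1/2 = 9/32
  d_2[2] = 1/4*3/8 + 3/16*3/8 + 5/16*1/8 + 1/4*1/4 = 17/64
  d_2[3] = 1/4*1/4 + 3/16*1/4 + 5/16*1/4 + 1/4*1/8 = 7/32
d_2 = (0=15/64, 1=9/32, 2=17/64, 3=7/32)

Answer: 15/64 9/32 17/64 7/32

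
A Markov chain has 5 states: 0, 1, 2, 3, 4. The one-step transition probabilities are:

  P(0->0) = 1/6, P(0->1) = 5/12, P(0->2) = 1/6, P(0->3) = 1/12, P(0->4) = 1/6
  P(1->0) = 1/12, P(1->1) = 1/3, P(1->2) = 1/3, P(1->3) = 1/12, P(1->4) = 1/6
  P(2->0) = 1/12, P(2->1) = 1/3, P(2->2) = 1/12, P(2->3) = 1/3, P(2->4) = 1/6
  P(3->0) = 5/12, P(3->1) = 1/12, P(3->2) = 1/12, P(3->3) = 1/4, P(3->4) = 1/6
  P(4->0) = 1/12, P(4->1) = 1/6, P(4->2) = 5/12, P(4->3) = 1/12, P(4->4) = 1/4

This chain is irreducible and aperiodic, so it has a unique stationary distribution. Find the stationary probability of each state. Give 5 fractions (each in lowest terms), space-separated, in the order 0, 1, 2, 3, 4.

Answer: 329/2167 1780/6501 133/591 33/197 2/11

Derivation:
The stationary distribution satisfies pi = pi * P, i.e.:
  pi_0 = 1/6*pi_0 + 1/12*pi_1 + 1/12*pi_2 + 5/12*pi_3 + 1/12*pi_4
  pi_1 = 5/12*pi_0 + 1/3*pi_1 + 1/3*pi_2 + 1/12*pi_3 + 1/6*pi_4
  pi_2 = 1/6*pi_0 + 1/3*pi_1 + 1/12*pi_2 + 1/12*pi_3 + 5/12*pi_4
  pi_3 = 1/12*pi_0 + 1/12*pi_1 + 1/3*pi_2 + 1/4*pi_3 + 1/12*pi_4
  pi_4 = 1/6*pi_0 + 1/6*pi_1 + 1/6*pi_2 + 1/6*pi_3 + 1/4*pi_4
with normalization: pi_0 + pi_1 + pi_2 + pi_3 + pi_4 = 1.

Using the first 4 balance equations plus normalization, the linear system A*pi = b is:
  [-5/6, 1/12, 1/12, 5/12, 1/12] . pi = 0
  [5/12, -2/3, 1/3, 1/12, 1/6] . pi = 0
  [1/6, 1/3, -11/12, 1/12, 5/12] . pi = 0
  [1/12, 1/12, 1/3, -3/4, 1/12] . pi = 0
  [1, 1, 1, 1, 1] . pi = 1

Solving yields:
  pi_0 = 329/2167
  pi_1 = 1780/6501
  pi_2 = 133/591
  pi_3 = 33/197
  pi_4 = 2/11

Verification (pi * P):
  329/2167*1/6 + 1780/6501*1/12 + 133/591*1/12 + 33/197*5/12 + 2/11*1/12 = 329/2167 = pi_0  (ok)
  329/2167*5/12 + 1780/6501*1/3 + 133/591*1/3 + 33/197*1/12 + 2/11*1/6 = 1780/6501 = pi_1  (ok)
  329/2167*1/6 + 1780/6501*1/3 + 133/591*1/12 + 33/197*1/12 + 2/11*5/12 = 133/591 = pi_2  (ok)
  329/2167*1/12 + 1780/6501*1/12 + 133/591*1/3 + 33/197*1/4 + 2/11*1/12 = 33/197 = pi_3  (ok)
  329/2167*1/6 + 1780/6501*1/6 + 133/591*1/6 + 33/197*1/6 + 2/11*1/4 = 2/11 = pi_4  (ok)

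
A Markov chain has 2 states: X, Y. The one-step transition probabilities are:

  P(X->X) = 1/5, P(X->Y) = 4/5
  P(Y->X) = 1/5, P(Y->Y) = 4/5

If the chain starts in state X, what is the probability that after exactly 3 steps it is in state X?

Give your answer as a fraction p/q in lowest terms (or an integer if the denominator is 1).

Answer: 1/5

Derivation:
Computing P^3 by repeated multiplication:
P^1 =
  X: [1/5, 4/5]
  Y: [1/5, 4/5]
P^2 =
  X: [1/5, 4/5]
  Y: [1/5, 4/5]
P^3 =
  X: [1/5, 4/5]
  Y: [1/5, 4/5]

(P^3)[X -> X] = 1/5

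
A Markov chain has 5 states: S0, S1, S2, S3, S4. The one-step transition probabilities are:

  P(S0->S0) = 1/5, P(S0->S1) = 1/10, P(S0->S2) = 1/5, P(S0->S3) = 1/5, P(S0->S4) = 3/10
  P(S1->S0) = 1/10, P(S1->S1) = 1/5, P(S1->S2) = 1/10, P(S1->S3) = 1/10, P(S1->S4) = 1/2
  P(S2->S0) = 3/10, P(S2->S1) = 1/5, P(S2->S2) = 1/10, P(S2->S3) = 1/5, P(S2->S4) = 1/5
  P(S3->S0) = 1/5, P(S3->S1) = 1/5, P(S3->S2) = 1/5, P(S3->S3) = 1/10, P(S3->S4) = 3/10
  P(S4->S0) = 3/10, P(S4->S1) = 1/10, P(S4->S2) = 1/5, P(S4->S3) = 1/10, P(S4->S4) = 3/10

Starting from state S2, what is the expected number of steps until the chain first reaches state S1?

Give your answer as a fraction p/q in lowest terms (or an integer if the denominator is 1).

Answer: 10990/1619

Derivation:
Let h_i = expected steps to first reach S1 from state i.
Boundary: h_S1 = 0.
First-step equations for the other states:
  h_S0 = 1 + 1/5*h_S0 + 1/10*h_S1 + 1/5*h_S2 + 1/5*h_S3 + 3/10*h_S4
  h_S2 = 1 + 3/10*h_S0 + 1/5*h_S1 + 1/10*h_S2 + 1/5*h_S3 + 1/5*h_S4
  h_S3 = 1 + 1/5*h_S0 + 1/5*h_S1 + 1/5*h_S2 + 1/10*h_S3 + 3/10*h_S4
  h_S4 = 1 + 3/10*h_S0 + 1/10*h_S1 + 1/5*h_S2 + 1/10*h_S3 + 3/10*h_S4

Substituting h_S1 = 0 and rearranging gives the linear system (I - Q) h = 1:
  [4/5, -1/5, -1/5, -3/10] . (h_S0, h_S2, h_S3, h_S4) = 1
  [-3/10, 9/10, -1/5, -1/5] . (h_S0, h_S2, h_S3, h_S4) = 1
  [-1/5, -1/5, 9/10, -3/10] . (h_S0, h_S2, h_S3, h_S4) = 1
  [-3/10, -1/5, -1/10, 7/10] . (h_S0, h_S2, h_S3, h_S4) = 1

Solving yields:
  h_S0 = 12100/1619
  h_S2 = 10990/1619
  h_S3 = 11000/1619
  h_S4 = 12210/1619

Starting state is S2, so the expected hitting time is h_S2 = 10990/1619.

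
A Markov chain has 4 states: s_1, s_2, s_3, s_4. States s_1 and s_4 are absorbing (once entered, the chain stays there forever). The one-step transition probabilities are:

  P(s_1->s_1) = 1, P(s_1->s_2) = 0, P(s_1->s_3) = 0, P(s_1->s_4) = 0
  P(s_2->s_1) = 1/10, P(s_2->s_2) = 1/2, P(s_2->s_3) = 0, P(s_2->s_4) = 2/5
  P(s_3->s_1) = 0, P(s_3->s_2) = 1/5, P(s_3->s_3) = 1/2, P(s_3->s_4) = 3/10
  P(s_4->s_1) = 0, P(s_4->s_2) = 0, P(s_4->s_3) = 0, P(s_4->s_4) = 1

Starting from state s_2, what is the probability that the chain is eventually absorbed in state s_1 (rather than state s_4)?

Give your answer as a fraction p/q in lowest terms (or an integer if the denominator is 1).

Answer: 1/5

Derivation:
Let a_i = P(absorbed in s_1 | start in state i).
Boundary conditions: a_s_1 = 1, a_s_4 = 0.
For each transient state i, a_i = sum_j P(i->j) * a_j:
  a_s_2 = 1/10*a_s_1 + 1/2*a_s_2 + 0*a_s_3 + 2/5*a_s_4
  a_s_3 = 0*a_s_1 + 1/5*a_s_2 + 1/2*a_s_3 + 3/10*a_s_4

Substituting a_s_1 = 1 and a_s_4 = 0, rearrange to (I - Q) a = r where r[i] = P(i -> s_1):
  [1/2, 0] . (a_s_2, a_s_3) = 1/10
  [-1/5, 1/2] . (a_s_2, a_s_3) = 0

Solving yields:
  a_s_2 = 1/5
  a_s_3 = 2/25

Starting state is s_2, so the absorption probability is a_s_2 = 1/5.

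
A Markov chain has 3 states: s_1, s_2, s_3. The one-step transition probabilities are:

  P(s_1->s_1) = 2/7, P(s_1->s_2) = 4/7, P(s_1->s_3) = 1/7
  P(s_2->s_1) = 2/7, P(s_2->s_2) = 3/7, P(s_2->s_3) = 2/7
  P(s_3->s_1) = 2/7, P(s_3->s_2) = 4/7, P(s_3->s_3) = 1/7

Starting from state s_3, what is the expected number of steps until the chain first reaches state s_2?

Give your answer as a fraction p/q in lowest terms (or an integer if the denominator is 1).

Answer: 7/4

Derivation:
Let h_i = expected steps to first reach s_2 from state i.
Boundary: h_s_2 = 0.
First-step equations for the other states:
  h_s_1 = 1 + 2/7*h_s_1 + 4/7*h_s_2 + 1/7*h_s_3
  h_s_3 = 1 + 2/7*h_s_1 + 4/7*h_s_2 + 1/7*h_s_3

Substituting h_s_2 = 0 and rearranging gives the linear system (I - Q) h = 1:
  [5/7, -1/7] . (h_s_1, h_s_3) = 1
  [-2/7, 6/7] . (h_s_1, h_s_3) = 1

Solving yields:
  h_s_1 = 7/4
  h_s_3 = 7/4

Starting state is s_3, so the expected hitting time is h_s_3 = 7/4.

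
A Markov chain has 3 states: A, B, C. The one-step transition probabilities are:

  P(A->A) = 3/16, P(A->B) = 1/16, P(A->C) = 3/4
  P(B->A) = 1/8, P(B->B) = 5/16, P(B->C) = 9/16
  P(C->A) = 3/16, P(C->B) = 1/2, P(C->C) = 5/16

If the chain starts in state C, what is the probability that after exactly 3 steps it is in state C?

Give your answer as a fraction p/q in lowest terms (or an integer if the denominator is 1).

Computing P^3 by repeated multiplication:
P^1 =
  A: [3/16, 1/16, 3/4]
  B: [1/8, 5/16, 9/16]
  C: [3/16, 1/2, 5/16]
P^2 =
  A: [47/256, 13/32, 105/256]
  B: [43/256, 99/256, 57/128]
  C: [5/32, 83/256, 133/256]
P^3 =
  A: [83/512, 1407/4096, 2025/4096]
  B: [669/4096, 725/2048, 1977/4096]
  C: [685/4096, 1519/4096, 473/1024]

(P^3)[C -> C] = 473/1024

Answer: 473/1024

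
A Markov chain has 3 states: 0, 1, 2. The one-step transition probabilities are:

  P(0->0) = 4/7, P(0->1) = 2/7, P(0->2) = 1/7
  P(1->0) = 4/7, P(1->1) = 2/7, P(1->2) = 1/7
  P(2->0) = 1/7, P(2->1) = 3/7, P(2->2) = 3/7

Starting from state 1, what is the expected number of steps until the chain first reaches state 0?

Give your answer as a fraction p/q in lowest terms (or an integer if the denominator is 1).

Let h_i = expected steps to first reach 0 from state i.
Boundary: h_0 = 0.
First-step equations for the other states:
  h_1 = 1 + 4/7*h_0 + 2/7*h_1 + 1/7*h_2
  h_2 = 1 + 1/7*h_0 + 3/7*h_1 + 3/7*h_2

Substituting h_0 = 0 and rearranging gives the linear system (I - Q) h = 1:
  [5/7, -1/7] . (h_1, h_2) = 1
  [-3/7, 4/7] . (h_1, h_2) = 1

Solving yields:
  h_1 = 35/17
  h_2 = 56/17

Starting state is 1, so the expected hitting time is h_1 = 35/17.

Answer: 35/17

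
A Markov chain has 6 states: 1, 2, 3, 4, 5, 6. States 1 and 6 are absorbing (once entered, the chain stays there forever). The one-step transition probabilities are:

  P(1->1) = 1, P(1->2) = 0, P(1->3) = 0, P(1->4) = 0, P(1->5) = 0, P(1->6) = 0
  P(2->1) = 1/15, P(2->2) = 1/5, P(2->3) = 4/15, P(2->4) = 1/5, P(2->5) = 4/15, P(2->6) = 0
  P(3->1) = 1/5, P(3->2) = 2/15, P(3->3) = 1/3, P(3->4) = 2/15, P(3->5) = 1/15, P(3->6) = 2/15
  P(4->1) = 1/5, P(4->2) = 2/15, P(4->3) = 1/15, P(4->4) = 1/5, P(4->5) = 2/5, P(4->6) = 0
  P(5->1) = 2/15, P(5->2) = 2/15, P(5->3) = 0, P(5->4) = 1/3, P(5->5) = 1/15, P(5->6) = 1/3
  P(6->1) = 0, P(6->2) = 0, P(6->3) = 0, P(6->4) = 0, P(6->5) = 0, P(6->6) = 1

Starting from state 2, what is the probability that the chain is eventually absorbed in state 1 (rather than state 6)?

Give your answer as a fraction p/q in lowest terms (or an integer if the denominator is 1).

Answer: 6947/11930

Derivation:
Let a_i = P(absorbed in 1 | start in state i).
Boundary conditions: a_1 = 1, a_6 = 0.
For each transient state i, a_i = sum_j P(i->j) * a_j:
  a_2 = 1/15*a_1 + 1/5*a_2 + 4/15*a_3 + 1/5*a_4 + 4/15*a_5 + 0*a_6
  a_3 = 1/5*a_1 + 2/15*a_2 + 1/3*a_3 + 2/15*a_4 + 1/15*a_5 + 2/15*a_6
  a_4 = 1/5*a_1 + 2/15*a_2 + 1/15*a_3 + 1/5*a_4 + 2/5*a_5 + 0*a_6
  a_5 = 2/15*a_1 + 2/15*a_2 + 0*a_3 + 1/3*a_4 + 1/15*a_5 + 1/3*a_6

Substituting a_1 = 1 and a_6 = 0, rearrange to (I - Q) a = r where r[i] = P(i -> 1):
  [4/5, -4/15, -1/5, -4/15] . (a_2, a_3, a_4, a_5) = 1/15
  [-2/15, 2/3, -2/15, -1/15] . (a_2, a_3, a_4, a_5) = 1/5
  [-2/15, -1/15, 4/5, -2/5] . (a_2, a_3, a_4, a_5) = 1/5
  [-2/15, 0, -1/3, 14/15] . (a_2, a_3, a_4, a_5) = 2/15

Solving yields:
  a_2 = 6947/11930
  a_3 = 698/1193
  a_4 = 739/1193
  a_5 = 2668/5965

Starting state is 2, so the absorption probability is a_2 = 6947/11930.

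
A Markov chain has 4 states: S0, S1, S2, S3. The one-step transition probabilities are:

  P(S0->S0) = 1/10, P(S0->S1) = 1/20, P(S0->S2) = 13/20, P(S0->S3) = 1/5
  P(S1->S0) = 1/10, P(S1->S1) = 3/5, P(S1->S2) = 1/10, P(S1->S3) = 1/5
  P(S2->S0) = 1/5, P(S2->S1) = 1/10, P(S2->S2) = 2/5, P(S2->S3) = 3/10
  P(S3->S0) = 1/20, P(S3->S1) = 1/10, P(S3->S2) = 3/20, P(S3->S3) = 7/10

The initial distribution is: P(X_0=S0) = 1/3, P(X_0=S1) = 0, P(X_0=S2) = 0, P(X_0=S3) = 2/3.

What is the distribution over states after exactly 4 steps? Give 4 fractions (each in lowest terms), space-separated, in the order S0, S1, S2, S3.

Propagating the distribution step by step (d_{t+1} = d_t * P):
d_0 = (S0=1/3, S1=0, S2=0, S3=2/3)
  d_1[S0] = 1/3*1/10 + 0*1/10 + 0*1/5 + 2/3*1/20 = 1/15
  d_1[S1] = 1/3*1/20 + 0*3/5 + 0*1/10 + 2/3*1/10 = 1/12
  d_1[S2] = 1/3*13/20 + 0*1/10 + 0*2/5 + 2/3*3/20 = 19/60
  d_1[S3] = 1/3*1/5 + 0*1/5 + 0*3/10 + 2/3*7/10 = 8/15
d_1 = (S0=1/15, S1=1/12, S2=19/60, S3=8/15)
  d_2[S0] = 1/15*1/10 + 1/12*1/10 + 19/60*1/5 + 8/15*1/20 = 21/200
  d_2[S1] = 1/15*1/20 + 1/12*3/5 + 19/60*1/10 + 8/15*1/10 = 83/600
  d_2[S2] = 1/15*13/20 + 1/12*1/10 + 19/60*2/5 + 8/15*3/20 = 31/120
  d_2[S3] = 1/15*1/5 + 1/12*1/5 + 19/60*3/10 + 8/15*7/10 = 299/600
d_2 = (S0=21/200, S1=83/600, S2=31/120, S3=299/600)
  d_3[S0] = 21/200*1/10 + 83/600*1/10 + 31/120*1/5 + 299/600*1/20 = 1211/12000
  d_3[S1] = 21/200*1/20 + 83/600*3/5 + 31/120*1/10 + 299/600*1/10 = 1967/12000
  d_3[S2] = 21/200*13/20 + 83/600*1/10 + 31/120*2/5 + 299/600*3/20 = 1561/6000
  d_3[S3] = 21/200*1/5 + 83/600*1/5 + 31/120*3/10 + 299/600*7/10 = 19/40
d_3 = (S0=1211/12000, S1=1967/12000, S2=1561/6000, S3=19/40)
  d_4[S0] = 1211/12000*1/10 + 1967/12000*1/10 + 1561/6000*1/5 + 19/40*1/20 = 767/7500
  d_4[S1] = 1211/12000*1/20 + 1967/12000*3/5 + 1561/6000*1/10 + 19/40*1/10 = 14153/80000
  d_4[S2] = 1211/12000*13/20 + 1967/12000*1/10 + 1561/6000*2/5 + 19/40*3/20 = 61753/240000
  d_4[S3] = 1211/12000*1/5 + 1967/12000*1/5 + 1561/6000*3/10 + 19/40*7/10 = 27811/60000
d_4 = (S0=767/7500, S1=14153/80000, S2=61753/240000, S3=27811/60000)

Answer: 767/7500 14153/80000 61753/240000 27811/60000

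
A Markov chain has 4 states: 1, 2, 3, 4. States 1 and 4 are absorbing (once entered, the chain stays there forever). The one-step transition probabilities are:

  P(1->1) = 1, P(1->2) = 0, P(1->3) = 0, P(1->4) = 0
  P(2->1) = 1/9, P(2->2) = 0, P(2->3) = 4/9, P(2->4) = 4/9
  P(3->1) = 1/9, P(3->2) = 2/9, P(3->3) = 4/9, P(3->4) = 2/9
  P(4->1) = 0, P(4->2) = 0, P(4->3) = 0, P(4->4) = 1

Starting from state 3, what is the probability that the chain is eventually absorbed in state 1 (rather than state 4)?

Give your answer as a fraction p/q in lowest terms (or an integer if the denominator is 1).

Let a_i = P(absorbed in 1 | start in state i).
Boundary conditions: a_1 = 1, a_4 = 0.
For each transient state i, a_i = sum_j P(i->j) * a_j:
  a_2 = 1/9*a_1 + 0*a_2 + 4/9*a_3 + 4/9*a_4
  a_3 = 1/9*a_1 + 2/9*a_2 + 4/9*a_3 + 2/9*a_4

Substituting a_1 = 1 and a_4 = 0, rearrange to (I - Q) a = r where r[i] = P(i -> 1):
  [1, -4/9] . (a_2, a_3) = 1/9
  [-2/9, 5/9] . (a_2, a_3) = 1/9

Solving yields:
  a_2 = 9/37
  a_3 = 11/37

Starting state is 3, so the absorption probability is a_3 = 11/37.

Answer: 11/37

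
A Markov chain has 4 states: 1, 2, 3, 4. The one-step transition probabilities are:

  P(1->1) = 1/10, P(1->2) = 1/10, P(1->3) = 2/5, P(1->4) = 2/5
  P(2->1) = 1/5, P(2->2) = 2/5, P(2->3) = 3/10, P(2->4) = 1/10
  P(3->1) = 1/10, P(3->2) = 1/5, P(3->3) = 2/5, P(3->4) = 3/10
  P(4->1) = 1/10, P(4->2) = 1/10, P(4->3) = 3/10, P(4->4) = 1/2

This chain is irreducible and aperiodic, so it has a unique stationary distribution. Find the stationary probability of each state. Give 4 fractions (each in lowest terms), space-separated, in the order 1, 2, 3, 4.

The stationary distribution satisfies pi = pi * P, i.e.:
  pi_1 = 1/10*pi_1 + 1/5*pi_2 + 1/10*pi_3 + 1/10*pi_4
  pi_2 = 1/10*pi_1 + 2/5*pi_2 + 1/5*pi_3 + 1/10*pi_4
  pi_3 = 2/5*pi_1 + 3/10*pi_2 + 2/5*pi_3 + 3/10*pi_4
  pi_4 = 2/5*pi_1 + 1/10*pi_2 + 3/10*pi_3 + 1/2*pi_4
with normalization: pi_1 + pi_2 + pi_3 + pi_4 = 1.

Using the first 3 balance equations plus normalization, the linear system A*pi = b is:
  [-9/10, 1/5, 1/10, 1/10] . pi = 0
  [1/10, -3/5, 1/5, 1/10] . pi = 0
  [2/5, 3/10, -3/5, 3/10] . pi = 0
  [1, 1, 1, 1] . pi = 1

Solving yields:
  pi_1 = 75/629
  pi_2 = 121/629
  pi_3 = 218/629
  pi_4 = 215/629

Verification (pi * P):
  75/629*1/10 + 121/629*1/5 + 218/629*1/10 + 215/629*1/10 = 75/629 = pi_1  (ok)
  75/629*1/10 + 121/629*2/5 + 218/629*1/5 + 215/629*1/10 = 121/629 = pi_2  (ok)
  75/629*2/5 + 121/629*3/10 + 218/629*2/5 + 215/629*3/10 = 218/629 = pi_3  (ok)
  75/629*2/5 + 121/629*1/10 + 218/629*3/10 + 215/629*1/2 = 215/629 = pi_4  (ok)

Answer: 75/629 121/629 218/629 215/629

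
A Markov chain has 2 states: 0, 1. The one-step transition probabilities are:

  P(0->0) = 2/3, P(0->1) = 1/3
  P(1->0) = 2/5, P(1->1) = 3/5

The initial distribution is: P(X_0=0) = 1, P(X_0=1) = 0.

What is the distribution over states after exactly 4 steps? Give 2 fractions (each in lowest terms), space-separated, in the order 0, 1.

Answer: 5546/10125 4579/10125

Derivation:
Propagating the distribution step by step (d_{t+1} = d_t * P):
d_0 = (0=1, 1=0)
  d_1[0] = 1*2/3 + 0*2/5 = 2/3
  d_1[1] = 1*1/3 + 0*3/5 = 1/3
d_1 = (0=2/3, 1=1/3)
  d_2[0] = 2/3*2/3 + 1/3*2/5 = 26/45
  d_2[1] = 2/3*1/3 + 1/3*3/5 = 19/45
d_2 = (0=26/45, 1=19/45)
  d_3[0] = 26/45*2/3 + 19/45*2/5 = 374/675
  d_3[1] = 26/45*1/3 + 19/45*3/5 = 301/675
d_3 = (0=374/675, 1=301/675)
  d_4[0] = 374/675*2/3 + 301/675*2/5 = 5546/10125
  d_4[1] = 374/675*1/3 + 301/675*3/5 = 4579/10125
d_4 = (0=5546/10125, 1=4579/10125)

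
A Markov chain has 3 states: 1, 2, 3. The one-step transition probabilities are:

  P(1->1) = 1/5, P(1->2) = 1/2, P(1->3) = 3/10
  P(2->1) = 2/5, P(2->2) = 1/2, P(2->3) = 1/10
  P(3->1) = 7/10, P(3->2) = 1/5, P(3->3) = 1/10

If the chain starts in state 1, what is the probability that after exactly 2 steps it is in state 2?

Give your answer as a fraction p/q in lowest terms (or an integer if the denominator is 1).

Answer: 41/100

Derivation:
Computing P^2 by repeated multiplication:
P^1 =
  1: [1/5, 1/2, 3/10]
  2: [2/5, 1/2, 1/10]
  3: [7/10, 1/5, 1/10]
P^2 =
  1: [9/20, 41/100, 7/50]
  2: [7/20, 47/100, 9/50]
  3: [29/100, 47/100, 6/25]

(P^2)[1 -> 2] = 41/100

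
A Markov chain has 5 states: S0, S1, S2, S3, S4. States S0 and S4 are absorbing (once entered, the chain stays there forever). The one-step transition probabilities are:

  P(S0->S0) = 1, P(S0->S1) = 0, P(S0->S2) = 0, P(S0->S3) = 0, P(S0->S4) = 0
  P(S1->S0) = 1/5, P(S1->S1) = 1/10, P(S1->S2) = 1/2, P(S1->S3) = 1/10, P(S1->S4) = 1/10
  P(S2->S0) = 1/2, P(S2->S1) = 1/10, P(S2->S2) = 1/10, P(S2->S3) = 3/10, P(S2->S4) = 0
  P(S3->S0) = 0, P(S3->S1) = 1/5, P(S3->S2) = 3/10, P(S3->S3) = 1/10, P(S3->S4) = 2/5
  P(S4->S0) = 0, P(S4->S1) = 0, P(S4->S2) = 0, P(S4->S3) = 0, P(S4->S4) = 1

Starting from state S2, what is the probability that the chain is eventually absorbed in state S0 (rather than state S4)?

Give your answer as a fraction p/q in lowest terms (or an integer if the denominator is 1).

Let a_i = P(absorbed in S0 | start in state i).
Boundary conditions: a_S0 = 1, a_S4 = 0.
For each transient state i, a_i = sum_j P(i->j) * a_j:
  a_S1 = 1/5*a_S0 + 1/10*a_S1 + 1/2*a_S2 + 1/10*a_S3 + 1/10*a_S4
  a_S2 = 1/2*a_S0 + 1/10*a_S1 + 1/10*a_S2 + 3/10*a_S3 + 0*a_S4
  a_S3 = 0*a_S0 + 1/5*a_S1 + 3/10*a_S2 + 1/10*a_S3 + 2/5*a_S4

Substituting a_S0 = 1 and a_S4 = 0, rearrange to (I - Q) a = r where r[i] = P(i -> S0):
  [9/10, -1/2, -1/10] . (a_S1, a_S2, a_S3) = 1/5
  [-1/10, 9/10, -3/10] . (a_S1, a_S2, a_S3) = 1/2
  [-1/5, -3/10, 9/10] . (a_S1, a_S2, a_S3) = 0

Solving yields:
  a_S1 = 16/23
  a_S2 = 425/552
  a_S3 = 227/552

Starting state is S2, so the absorption probability is a_S2 = 425/552.

Answer: 425/552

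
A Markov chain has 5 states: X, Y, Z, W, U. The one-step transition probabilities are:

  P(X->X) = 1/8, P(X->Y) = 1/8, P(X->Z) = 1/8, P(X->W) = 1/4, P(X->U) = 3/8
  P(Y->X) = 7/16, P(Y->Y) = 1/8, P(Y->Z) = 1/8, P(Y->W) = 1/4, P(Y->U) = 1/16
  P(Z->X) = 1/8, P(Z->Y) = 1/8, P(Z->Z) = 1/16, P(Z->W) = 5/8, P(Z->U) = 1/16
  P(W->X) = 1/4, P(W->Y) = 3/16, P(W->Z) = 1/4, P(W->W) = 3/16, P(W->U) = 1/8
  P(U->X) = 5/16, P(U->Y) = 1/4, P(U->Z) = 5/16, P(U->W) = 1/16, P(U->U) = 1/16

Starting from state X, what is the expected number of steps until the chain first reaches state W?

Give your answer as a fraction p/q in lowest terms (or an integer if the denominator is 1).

Let h_i = expected steps to first reach W from state i.
Boundary: h_W = 0.
First-step equations for the other states:
  h_X = 1 + 1/8*h_X + 1/8*h_Y + 1/8*h_Z + 1/4*h_W + 3/8*h_U
  h_Y = 1 + 7/16*h_X + 1/8*h_Y + 1/8*h_Z + 1/4*h_W + 1/16*h_U
  h_Z = 1 + 1/8*h_X + 1/8*h_Y + 1/16*h_Z + 5/8*h_W + 1/16*h_U
  h_U = 1 + 5/16*h_X + 1/4*h_Y + 5/16*h_Z + 1/16*h_W + 1/16*h_U

Substituting h_W = 0 and rearranging gives the linear system (I - Q) h = 1:
  [7/8, -1/8, -1/8, -3/8] . (h_X, h_Y, h_Z, h_U) = 1
  [-7/16, 7/8, -1/8, -1/16] . (h_X, h_Y, h_Z, h_U) = 1
  [-1/8, -1/8, 15/16, -1/16] . (h_X, h_Y, h_Z, h_U) = 1
  [-5/16, -1/4, -5/16, 15/16] . (h_X, h_Y, h_Z, h_U) = 1

Solving yields:
  h_X = 48976/13141
  h_Y = 47656/13141
  h_Z = 30448/13141
  h_U = 53200/13141

Starting state is X, so the expected hitting time is h_X = 48976/13141.

Answer: 48976/13141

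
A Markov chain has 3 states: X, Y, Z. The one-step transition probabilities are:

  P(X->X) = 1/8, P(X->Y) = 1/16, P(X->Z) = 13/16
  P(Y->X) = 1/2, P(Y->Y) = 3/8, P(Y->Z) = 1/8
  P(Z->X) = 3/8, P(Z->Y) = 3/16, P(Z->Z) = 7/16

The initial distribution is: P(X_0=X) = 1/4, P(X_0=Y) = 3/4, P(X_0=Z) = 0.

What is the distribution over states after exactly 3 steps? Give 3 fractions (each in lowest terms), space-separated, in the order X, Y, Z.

Answer: 2633/8192 3027/16384 8091/16384

Derivation:
Propagating the distribution step by step (d_{t+1} = d_t * P):
d_0 = (X=1/4, Y=3/4, Z=0)
  d_1[X] = 1/4*1/8 + 3/4*1/2 + 0*3/8 = 13/32
  d_1[Y] = 1/4*1/16 + 3/4*3/8 + 0*3/16 = 19/64
  d_1[Z] = 1/4*13/16 + 3/4*1/8 + 0*7/16 = 19/64
d_1 = (X=13/32, Y=19/64, Z=19/64)
  d_2[X] = 13/32*1/8 + 19/64*1/2 + 19/64*3/8 = 159/512
  d_2[Y] = 13/32*1/16 + 19/64*3/8 + 19/64*3/16 = 197/1024
  d_2[Z] = 13/32*13/16 + 19/64*1/8 + 19/64*7/16 = 509/1024
d_2 = (X=159/512, Y=197/1024, Z=509/1024)
  d_3[X] = 159/512*1/8 + 197/1024*1/2 + 509/1024*3/8 = 2633/8192
  d_3[Y] = 159/512*1/16 + 197/1024*3/8 + 509/1024*3/16 = 3027/16384
  d_3[Z] = 159/512*13/16 + 197/1024*1/8 + 509/1024*7/16 = 8091/16384
d_3 = (X=2633/8192, Y=3027/16384, Z=8091/16384)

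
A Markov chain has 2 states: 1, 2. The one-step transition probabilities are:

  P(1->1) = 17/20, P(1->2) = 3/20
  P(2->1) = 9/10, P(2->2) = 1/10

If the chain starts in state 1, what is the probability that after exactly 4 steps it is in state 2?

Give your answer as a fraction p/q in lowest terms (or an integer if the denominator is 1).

Computing P^4 by repeated multiplication:
P^1 =
  1: [17/20, 3/20]
  2: [9/10, 1/10]
P^2 =
  1: [343/400, 57/400]
  2: [171/200, 29/200]
P^3 =
  1: [6857/8000, 1143/8000]
  2: [3429/4000, 571/4000]
P^4 =
  1: [137143/160000, 22857/160000]
  2: [68571/80000, 11429/80000]

(P^4)[1 -> 2] = 22857/160000

Answer: 22857/160000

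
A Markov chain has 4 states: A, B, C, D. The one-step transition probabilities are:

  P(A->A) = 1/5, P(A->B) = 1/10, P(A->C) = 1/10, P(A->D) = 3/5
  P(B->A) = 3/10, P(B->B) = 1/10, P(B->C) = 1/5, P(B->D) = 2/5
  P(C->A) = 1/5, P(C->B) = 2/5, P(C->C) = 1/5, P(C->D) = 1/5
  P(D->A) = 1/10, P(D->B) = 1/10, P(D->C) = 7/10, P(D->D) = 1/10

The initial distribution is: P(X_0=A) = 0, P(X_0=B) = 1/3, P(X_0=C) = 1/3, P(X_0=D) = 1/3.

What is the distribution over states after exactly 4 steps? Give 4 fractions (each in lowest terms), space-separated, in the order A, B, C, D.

Answer: 949/5000 993/5000 9791/30000 8557/30000

Derivation:
Propagating the distribution step by step (d_{t+1} = d_t * P):
d_0 = (A=0, B=1/3, C=1/3, D=1/3)
  d_1[A] = 0*1/5 + 1/3*3/10 + 1/3*1/5 + 1/3*1/10 = 1/5
  d_1[B] = 0*1/10 + 1/3*1/10 + 1/3*2/5 + 1/3*1/10 = 1/5
  d_1[C] = 0*1/10 + 1/3*1/5 + 1/3*1/5 + 1/3*7/10 = 11/30
  d_1[D] = 0*3/5 + 1/3*2/5 + 1/3*1/5 + 1/3*1/10 = 7/30
d_1 = (A=1/5, B=1/5, C=11/30, D=7/30)
  d_2[A] = 1/5*1/5 + 1/5*3/10 + 11/30*1/5 + 7/30*1/10 = 59/300
  d_2[B] = 1/5*1/10 + 1/5*1/10 + 11/30*2/5 + 7/30*1/10 = 21/100
  d_2[C] = 1/5*1/10 + 1/5*1/5 + 11/30*1/5 + 7/30*7/10 = 89/300
  d_2[D] = 1/5*3/5 + 1/5*2/5 + 11/30*1/5 + 7/30*1/10 = 89/300
d_2 = (A=59/300, B=21/100, C=89/300, D=89/300)
  d_3[A] = 59/300*1/5 + 21/100*3/10 + 89/300*1/5 + 89/300*1/10 = 287/1500
  d_3[B] = 59/300*1/10 + 21/100*1/10 + 89/300*2/5 + 89/300*1/10 = 189/1000
  d_3[C] = 59/300*1/10 + 21/100*1/5 + 89/300*1/5 + 89/300*7/10 = 493/1500
  d_3[D] = 59/300*3/5 + 21/100*2/5 + 89/300*1/5 + 89/300*1/10 = 291/1000
d_3 = (A=287/1500, B=189/1000, C=493/1500, D=291/1000)
  d_4[A] = 287/1500*1/5 + 189/1000*3/10 + 493/1500*1/5 + 291/1000*1/10 = 949/5000
  d_4[B] = 287/1500*1/10 + 189/1000*1/10 + 493/1500*2/5 + 291/1000*1/10 = 993/5000
  d_4[C] = 287/1500*1/10 + 189/1000*1/5 + 493/1500*1/5 + 291/1000*7/10 = 9791/30000
  d_4[D] = 287/1500*3/5 + 189/1000*2/5 + 493/1500*1/5 + 291/1000*1/10 = 8557/30000
d_4 = (A=949/5000, B=993/5000, C=9791/30000, D=8557/30000)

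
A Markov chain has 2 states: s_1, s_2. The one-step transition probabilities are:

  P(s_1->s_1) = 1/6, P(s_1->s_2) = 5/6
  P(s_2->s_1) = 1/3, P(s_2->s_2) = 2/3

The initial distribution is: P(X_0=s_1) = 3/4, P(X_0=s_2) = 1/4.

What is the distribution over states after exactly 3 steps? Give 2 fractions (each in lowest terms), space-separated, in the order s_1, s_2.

Answer: 245/864 619/864

Derivation:
Propagating the distribution step by step (d_{t+1} = d_t * P):
d_0 = (s_1=3/4, s_2=1/4)
  d_1[s_1] = 3/4*1/6 + 1/4*1/3 = 5/24
  d_1[s_2] = 3/4*5/6 + 1/4*2/3 = 19/24
d_1 = (s_1=5/24, s_2=19/24)
  d_2[s_1] = 5/24*1/6 + 19/24*1/3 = 43/144
  d_2[s_2] = 5/24*5/6 + 19/24*2/3 = 101/144
d_2 = (s_1=43/144, s_2=101/144)
  d_3[s_1] = 43/144*1/6 + 101/144*1/3 = 245/864
  d_3[s_2] = 43/144*5/6 + 101/144*2/3 = 619/864
d_3 = (s_1=245/864, s_2=619/864)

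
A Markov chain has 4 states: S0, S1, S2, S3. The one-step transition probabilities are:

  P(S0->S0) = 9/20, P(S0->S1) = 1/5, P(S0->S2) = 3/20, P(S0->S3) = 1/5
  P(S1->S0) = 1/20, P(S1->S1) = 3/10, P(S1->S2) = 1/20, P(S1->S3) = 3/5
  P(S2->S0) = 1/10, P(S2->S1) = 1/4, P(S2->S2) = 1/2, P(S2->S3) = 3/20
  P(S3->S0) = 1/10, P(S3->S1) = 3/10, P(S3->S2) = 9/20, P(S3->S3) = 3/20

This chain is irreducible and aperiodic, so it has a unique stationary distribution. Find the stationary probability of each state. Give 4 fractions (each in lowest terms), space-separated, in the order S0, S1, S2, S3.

Answer: 639/4804 1301/4804 763/2402 669/2402

Derivation:
The stationary distribution satisfies pi = pi * P, i.e.:
  pi_S0 = 9/20*pi_S0 + 1/20*pi_S1 + 1/10*pi_S2 + 1/10*pi_S3
  pi_S1 = 1/5*pi_S0 + 3/10*pi_S1 + 1/4*pi_S2 + 3/10*pi_S3
  pi_S2 = 3/20*pi_S0 + 1/20*pi_S1 + 1/2*pi_S2 + 9/20*pi_S3
  pi_S3 = 1/5*pi_S0 + 3/5*pi_S1 + 3/20*pi_S2 + 3/20*pi_S3
with normalization: pi_S0 + pi_S1 + pi_S2 + pi_S3 = 1.

Using the first 3 balance equations plus normalization, the linear system A*pi = b is:
  [-11/20, 1/20, 1/10, 1/10] . pi = 0
  [1/5, -7/10, 1/4, 3/10] . pi = 0
  [3/20, 1/20, -1/2, 9/20] . pi = 0
  [1, 1, 1, 1] . pi = 1

Solving yields:
  pi_S0 = 639/4804
  pi_S1 = 1301/4804
  pi_S2 = 763/2402
  pi_S3 = 669/2402

Verification (pi * P):
  639/4804*9/20 + 1301/4804*1/20 + 763/2402*1/10 + 669/2402*1/10 = 639/4804 = pi_S0  (ok)
  639/4804*1/5 + 1301/4804*3/10 + 763/2402*1/4 + 669/2402*3/10 = 1301/4804 = pi_S1  (ok)
  639/4804*3/20 + 1301/4804*1/20 + 763/2402*1/2 + 669/2402*9/20 = 763/2402 = pi_S2  (ok)
  639/4804*1/5 + 1301/4804*3/5 + 763/2402*3/20 + 669/2402*3/20 = 669/2402 = pi_S3  (ok)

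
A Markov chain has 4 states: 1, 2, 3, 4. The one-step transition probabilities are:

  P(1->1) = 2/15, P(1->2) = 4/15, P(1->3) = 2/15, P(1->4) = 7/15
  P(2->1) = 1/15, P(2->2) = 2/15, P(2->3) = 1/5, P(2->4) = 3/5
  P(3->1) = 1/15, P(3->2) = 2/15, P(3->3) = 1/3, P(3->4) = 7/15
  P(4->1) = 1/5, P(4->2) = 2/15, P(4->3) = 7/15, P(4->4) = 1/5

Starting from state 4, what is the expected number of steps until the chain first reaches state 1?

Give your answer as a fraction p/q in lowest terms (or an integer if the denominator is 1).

Answer: 3825/503

Derivation:
Let h_i = expected steps to first reach 1 from state i.
Boundary: h_1 = 0.
First-step equations for the other states:
  h_2 = 1 + 1/15*h_1 + 2/15*h_2 + 1/5*h_3 + 3/5*h_4
  h_3 = 1 + 1/15*h_1 + 2/15*h_2 + 1/3*h_3 + 7/15*h_4
  h_4 = 1 + 1/5*h_1 + 2/15*h_2 + 7/15*h_3 + 1/5*h_4

Substituting h_1 = 0 and rearranging gives the linear system (I - Q) h = 1:
  [13/15, -1/5, -3/5] . (h_2, h_3, h_4) = 1
  [-2/15, 2/3, -7/15] . (h_2, h_3, h_4) = 1
  [-2/15, -7/15, 4/5] . (h_2, h_3, h_4) = 1

Solving yields:
  h_2 = 4215/503
  h_3 = 4275/503
  h_4 = 3825/503

Starting state is 4, so the expected hitting time is h_4 = 3825/503.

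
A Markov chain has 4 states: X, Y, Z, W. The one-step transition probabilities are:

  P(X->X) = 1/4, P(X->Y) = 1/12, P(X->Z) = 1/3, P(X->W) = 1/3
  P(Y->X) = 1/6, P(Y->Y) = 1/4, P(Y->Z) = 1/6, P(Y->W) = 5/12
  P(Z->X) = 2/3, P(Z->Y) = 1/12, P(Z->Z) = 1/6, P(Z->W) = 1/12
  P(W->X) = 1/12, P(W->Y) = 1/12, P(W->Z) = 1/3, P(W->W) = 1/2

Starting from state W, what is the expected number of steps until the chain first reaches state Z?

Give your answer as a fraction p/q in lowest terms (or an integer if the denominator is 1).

Let h_i = expected steps to first reach Z from state i.
Boundary: h_Z = 0.
First-step equations for the other states:
  h_X = 1 + 1/4*h_X + 1/12*h_Y + 1/3*h_Z + 1/3*h_W
  h_Y = 1 + 1/6*h_X + 1/4*h_Y + 1/6*h_Z + 5/12*h_W
  h_W = 1 + 1/12*h_X + 1/12*h_Y + 1/3*h_Z + 1/2*h_W

Substituting h_Z = 0 and rearranging gives the linear system (I - Q) h = 1:
  [3/4, -1/12, -1/3] . (h_X, h_Y, h_W) = 1
  [-1/6, 3/4, -5/12] . (h_X, h_Y, h_W) = 1
  [-1/12, -1/12, 1/2] . (h_X, h_Y, h_W) = 1

Solving yields:
  h_X = 60/19
  h_Y = 72/19
  h_W = 60/19

Starting state is W, so the expected hitting time is h_W = 60/19.

Answer: 60/19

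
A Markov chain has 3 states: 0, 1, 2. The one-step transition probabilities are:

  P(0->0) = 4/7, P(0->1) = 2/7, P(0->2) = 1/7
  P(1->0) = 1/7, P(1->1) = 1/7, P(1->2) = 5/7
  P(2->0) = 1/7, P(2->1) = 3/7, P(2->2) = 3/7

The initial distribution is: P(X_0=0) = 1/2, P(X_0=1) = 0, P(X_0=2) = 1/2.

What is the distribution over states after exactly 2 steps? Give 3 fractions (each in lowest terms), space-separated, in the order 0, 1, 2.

Propagating the distribution step by step (d_{t+1} = d_t * P):
d_0 = (0=1/2, 1=0, 2=1/2)
  d_1[0] = 1/2*4/7 + 0*1/7 + 1/2*1/7 = 5/14
  d_1[1] = 1/2*2/7 + 0*1/7 + 1/2*3/7 = 5/14
  d_1[2] = 1/2*1/7 + 0*5/7 + 1/2*3/7 = 2/7
d_1 = (0=5/14, 1=5/14, 2=2/7)
  d_2[0] = 5/14*4/7 + 5/14*1/7 + 2/7*1/7 = 29/98
  d_2[1] = 5/14*2/7 + 5/14*1/7 + 2/7*3/7 = 27/98
  d_2[2] = 5/14*1/7 + 5/14*5/7 + 2/7*3/7 = 3/7
d_2 = (0=29/98, 1=27/98, 2=3/7)

Answer: 29/98 27/98 3/7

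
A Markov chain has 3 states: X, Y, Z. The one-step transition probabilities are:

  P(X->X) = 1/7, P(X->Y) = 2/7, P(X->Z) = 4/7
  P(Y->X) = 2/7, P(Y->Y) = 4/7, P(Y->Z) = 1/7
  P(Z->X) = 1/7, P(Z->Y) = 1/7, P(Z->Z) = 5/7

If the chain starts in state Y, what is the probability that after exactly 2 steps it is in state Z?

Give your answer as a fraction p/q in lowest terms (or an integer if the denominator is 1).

Answer: 17/49

Derivation:
Computing P^2 by repeated multiplication:
P^1 =
  X: [1/7, 2/7, 4/7]
  Y: [2/7, 4/7, 1/7]
  Z: [1/7, 1/7, 5/7]
P^2 =
  X: [9/49, 2/7, 26/49]
  Y: [11/49, 3/7, 17/49]
  Z: [8/49, 11/49, 30/49]

(P^2)[Y -> Z] = 17/49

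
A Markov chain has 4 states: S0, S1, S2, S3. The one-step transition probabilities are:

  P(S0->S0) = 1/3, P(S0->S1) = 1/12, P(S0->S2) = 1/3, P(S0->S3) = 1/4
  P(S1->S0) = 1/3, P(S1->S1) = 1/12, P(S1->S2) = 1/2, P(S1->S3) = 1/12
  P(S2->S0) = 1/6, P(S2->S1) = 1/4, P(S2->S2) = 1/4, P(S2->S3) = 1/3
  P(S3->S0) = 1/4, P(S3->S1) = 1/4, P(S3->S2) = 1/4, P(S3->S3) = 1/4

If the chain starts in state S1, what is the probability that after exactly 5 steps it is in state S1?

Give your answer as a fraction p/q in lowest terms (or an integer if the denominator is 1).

Answer: 2449/13824

Derivation:
Computing P^5 by repeated multiplication:
P^1 =
  S0: [1/3, 1/12, 1/3, 1/4]
  S1: [1/3, 1/12, 1/2, 1/12]
  S2: [1/6, 1/4, 1/4, 1/3]
  S3: [1/4, 1/4, 1/4, 1/4]
P^2 =
  S0: [37/144, 13/72, 43/144, 19/72]
  S1: [35/144, 13/72, 43/144, 5/18]
  S2: [19/72, 13/72, 47/144, 11/48]
  S3: [13/48, 1/6, 1/3, 11/48]
P^3 =
  S0: [113/432, 17/96, 547/1728, 47/192]
  S1: [25/96, 155/864, 545/1728, 47/192]
  S2: [449/1728, 19/108, 137/432, 427/1728]
  S3: [149/576, 17/96, 181/576, 1/4]
P^4 =
  S0: [5395/20736, 917/5184, 3277/10368, 5119/20736]
  S1: [5399/20736, 229/1296, 547/1728, 1703/6912]
  S2: [5389/20736, 613/3456, 6545/20736, 427/1728]
  S3: [899/3456, 613/3456, 2183/6912, 1705/6912]
P^5 =
  S0: [64717/248832, 2449/13824, 78607/248832, 30713/124416]
  S1: [21569/82944, 2449/13824, 78599/248832, 15361/62208]
  S2: [32365/124416, 22037/124416, 78631/248832, 61397/248832]
  S3: [21577/82944, 17/96, 6553/20736, 20467/82944]

(P^5)[S1 -> S1] = 2449/13824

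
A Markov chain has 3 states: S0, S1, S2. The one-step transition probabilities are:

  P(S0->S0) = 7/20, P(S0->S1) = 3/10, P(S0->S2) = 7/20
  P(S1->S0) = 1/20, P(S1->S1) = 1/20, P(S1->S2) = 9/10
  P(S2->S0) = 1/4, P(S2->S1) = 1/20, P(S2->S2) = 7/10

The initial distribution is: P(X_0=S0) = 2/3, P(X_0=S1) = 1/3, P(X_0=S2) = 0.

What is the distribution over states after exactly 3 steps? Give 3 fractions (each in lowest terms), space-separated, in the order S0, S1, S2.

Answer: 94/375 259/2400 7697/12000

Derivation:
Propagating the distribution step by step (d_{t+1} = d_t * P):
d_0 = (S0=2/3, S1=1/3, S2=0)
  d_1[S0] = 2/3*7/20 + 1/3*1/20 + 0*1/4 = 1/4
  d_1[S1] = 2/3*3/10 + 1/3*1/20 + 0*1/20 = 13/60
  d_1[S2] = 2/3*7/20 + 1/3*9/10 + 0*7/10 = 8/15
d_1 = (S0=1/4, S1=13/60, S2=8/15)
  d_2[S0] = 1/4*7/20 + 13/60*1/20 + 8/15*1/4 = 139/600
  d_2[S1] = 1/4*3/10 + 13/60*1/20 + 8/15*1/20 = 9/80
  d_2[S2] = 1/4*7/20 + 13/60*9/10 + 8/15*7/10 = 787/1200
d_2 = (S0=139/600, S1=9/80, S2=787/1200)
  d_3[S0] = 139/600*7/20 + 9/80*1/20 + 787/1200*1/4 = 94/375
  d_3[S1] = 139/600*3/10 + 9/80*1/20 + 787/1200*1/20 = 259/2400
  d_3[S2] = 139/600*7/20 + 9/80*9/10 + 787/1200*7/10 = 7697/12000
d_3 = (S0=94/375, S1=259/2400, S2=7697/12000)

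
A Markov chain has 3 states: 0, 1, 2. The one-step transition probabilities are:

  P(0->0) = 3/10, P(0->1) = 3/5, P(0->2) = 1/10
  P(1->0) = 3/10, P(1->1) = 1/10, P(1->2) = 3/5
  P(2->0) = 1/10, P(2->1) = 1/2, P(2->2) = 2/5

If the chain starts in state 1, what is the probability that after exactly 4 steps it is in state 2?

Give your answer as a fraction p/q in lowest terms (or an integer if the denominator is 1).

Answer: 1971/5000

Derivation:
Computing P^4 by repeated multiplication:
P^1 =
  0: [3/10, 3/5, 1/10]
  1: [3/10, 1/10, 3/5]
  2: [1/10, 1/2, 2/5]
P^2 =
  0: [7/25, 29/100, 43/100]
  1: [9/50, 49/100, 33/100]
  2: [11/50, 31/100, 47/100]
P^3 =
  0: [107/500, 103/250, 187/500]
  1: [117/500, 161/500, 111/250]
  2: [103/500, 199/500, 99/250]
P^4 =
  0: [563/2500, 1783/5000, 2091/5000]
  1: [132/625, 1973/5000, 1971/5000]
  2: [138/625, 1807/5000, 2089/5000]

(P^4)[1 -> 2] = 1971/5000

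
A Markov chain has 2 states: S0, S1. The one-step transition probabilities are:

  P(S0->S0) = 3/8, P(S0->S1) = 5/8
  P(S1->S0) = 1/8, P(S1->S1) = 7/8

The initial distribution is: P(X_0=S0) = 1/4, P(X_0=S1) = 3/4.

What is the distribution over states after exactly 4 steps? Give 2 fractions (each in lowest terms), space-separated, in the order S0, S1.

Answer: 171/1024 853/1024

Derivation:
Propagating the distribution step by step (d_{t+1} = d_t * P):
d_0 = (S0=1/4, S1=3/4)
  d_1[S0] = 1/4*3/8 + 3/4*1/8 = 3/16
  d_1[S1] = 1/4*5/8 + 3/4*7/8 = 13/16
d_1 = (S0=3/16, S1=13/16)
  d_2[S0] = 3/16*3/8 + 13/16*1/8 = 11/64
  d_2[S1] = 3/16*5/8 + 13/16*7/8 = 53/64
d_2 = (S0=11/64, S1=53/64)
  d_3[S0] = 11/64*3/8 + 53/64*1/8 = 43/256
  d_3[S1] = 11/64*5/8 + 53/64*7/8 = 213/256
d_3 = (S0=43/256, S1=213/256)
  d_4[S0] = 43/256*3/8 + 213/256*1/8 = 171/1024
  d_4[S1] = 43/256*5/8 + 213/256*7/8 = 853/1024
d_4 = (S0=171/1024, S1=853/1024)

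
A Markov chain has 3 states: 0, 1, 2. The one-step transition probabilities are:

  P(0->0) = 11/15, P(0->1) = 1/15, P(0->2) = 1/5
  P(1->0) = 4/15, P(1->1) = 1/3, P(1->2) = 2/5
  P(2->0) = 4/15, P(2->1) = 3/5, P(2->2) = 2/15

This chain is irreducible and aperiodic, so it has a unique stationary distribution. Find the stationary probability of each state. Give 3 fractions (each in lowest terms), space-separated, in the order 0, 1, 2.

The stationary distribution satisfies pi = pi * P, i.e.:
  pi_0 = 11/15*pi_0 + 4/15*pi_1 + 4/15*pi_2
  pi_1 = 1/15*pi_0 + 1/3*pi_1 + 3/5*pi_2
  pi_2 = 1/5*pi_0 + 2/5*pi_1 + 2/15*pi_2
with normalization: pi_0 + pi_1 + pi_2 = 1.

Using the first 2 balance equations plus normalization, the linear system A*pi = b is:
  [-4/15, 4/15, 4/15] . pi = 0
  [1/15, -2/3, 3/5] . pi = 0
  [1, 1, 1] . pi = 1

Solving yields:
  pi_0 = 1/2
  pi_1 = 5/19
  pi_2 = 9/38

Verification (pi * P):
  1/2*11/15 + 5/19*4/15 + 9/38*4/15 = 1/2 = pi_0  (ok)
  1/2*1/15 + 5/19*1/3 + 9/38*3/5 = 5/19 = pi_1  (ok)
  1/2*1/5 + 5/19*2/5 + 9/38*2/15 = 9/38 = pi_2  (ok)

Answer: 1/2 5/19 9/38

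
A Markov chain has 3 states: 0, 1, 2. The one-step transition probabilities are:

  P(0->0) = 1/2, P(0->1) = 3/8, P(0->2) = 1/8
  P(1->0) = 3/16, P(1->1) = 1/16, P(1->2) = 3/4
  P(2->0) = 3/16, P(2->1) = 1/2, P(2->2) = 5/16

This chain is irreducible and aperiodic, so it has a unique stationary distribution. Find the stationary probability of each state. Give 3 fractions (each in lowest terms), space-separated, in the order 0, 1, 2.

The stationary distribution satisfies pi = pi * P, i.e.:
  pi_0 = 1/2*pi_0 + 3/16*pi_1 + 3/16*pi_2
  pi_1 = 3/8*pi_0 + 1/16*pi_1 + 1/2*pi_2
  pi_2 = 1/8*pi_0 + 3/4*pi_1 + 5/16*pi_2
with normalization: pi_0 + pi_1 + pi_2 = 1.

Using the first 2 balance equations plus normalization, the linear system A*pi = b is:
  [-1/2, 3/16, 3/16] . pi = 0
  [3/8, -15/16, 1/2] . pi = 0
  [1, 1, 1] . pi = 1

Solving yields:
  pi_0 = 3/11
  pi_1 = 82/253
  pi_2 = 102/253

Verification (pi * P):
  3/11*1/2 + 82/253*3/16 + 102/253*3/16 = 3/11 = pi_0  (ok)
  3/11*3/8 + 82/253*1/16 + 102/253*1/2 = 82/253 = pi_1  (ok)
  3/11*1/8 + 82/253*3/4 + 102/253*5/16 = 102/253 = pi_2  (ok)

Answer: 3/11 82/253 102/253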